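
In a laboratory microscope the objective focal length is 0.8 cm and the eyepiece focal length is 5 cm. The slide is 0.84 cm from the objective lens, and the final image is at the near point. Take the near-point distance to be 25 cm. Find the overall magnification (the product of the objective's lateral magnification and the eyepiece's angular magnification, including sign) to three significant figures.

Objective: 1/d_i = 1/f_obj - 1/d_o = 1/0.8 - 1/0.84 = 0.05952 cm^-1, so d_i = 16.800 cm.
m_obj = -d_i/d_o = -16.800/0.84 = -20.000.
Eyepiece angular magnification (image at near point): M_eye = 1 + D/f_e = 1 + 25/5 = 6.000.
Overall M = m_obj x M_eye = (-20.000)(6.000) = -120.00.

-120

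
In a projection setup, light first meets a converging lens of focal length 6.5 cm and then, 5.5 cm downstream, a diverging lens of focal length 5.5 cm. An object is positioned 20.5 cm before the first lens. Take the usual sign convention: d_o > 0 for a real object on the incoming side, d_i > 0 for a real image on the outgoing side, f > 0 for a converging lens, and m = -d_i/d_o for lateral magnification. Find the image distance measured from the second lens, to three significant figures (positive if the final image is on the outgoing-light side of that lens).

Lens 1: 1/d_i1 = 1/f_1 - 1/d_o1 = 1/6.5 - 1/20.5 = 0.10507 cm^-1, so d_i1 = 9.518 cm.
Since 9.518 cm > 5.5 cm, the first image lies past the second lens and serves as a virtual object: d_o2 = L - d_i1 = -4.018 cm.
Lens 2: 1/d_i2 = 1/f_2 - 1/d_o2 = 1/(-5.5) - 1/(-4.018) = 0.06707 cm^-1, so d_i2 = 14.910 cm.

14.9 cm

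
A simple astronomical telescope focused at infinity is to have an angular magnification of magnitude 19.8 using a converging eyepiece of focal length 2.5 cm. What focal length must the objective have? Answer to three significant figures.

49.5 cm

|M| = f_obj/|f_eye|, so f_obj = |M| x |f_eye| = 19.8 x 2.5 = 49.500 cm.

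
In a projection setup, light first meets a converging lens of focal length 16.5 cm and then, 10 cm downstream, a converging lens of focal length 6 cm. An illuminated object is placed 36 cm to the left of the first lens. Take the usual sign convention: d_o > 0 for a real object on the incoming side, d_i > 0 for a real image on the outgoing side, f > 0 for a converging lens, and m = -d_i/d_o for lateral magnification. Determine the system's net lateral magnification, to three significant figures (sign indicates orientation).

-0.192

Lens 1: 1/d_i1 = 1/f_1 - 1/d_o1 = 1/16.5 - 1/36 = 0.03283 cm^-1, so d_i1 = 30.462 cm.
m_1 = -(30.462)/36 = -0.8462.
Since 30.462 cm > 10 cm, the first image lies past the second lens and serves as a virtual object: d_o2 = L - d_i1 = -20.462 cm.
Lens 2: 1/d_i2 = 1/f_2 - 1/d_o2 = 1/6 - 1/(-20.462) = 0.21554 cm^-1, so d_i2 = 4.640 cm.
m_2 = -(4.640)/(-20.462) = 0.2267.
Total m = m_1 x m_2 = (-0.8462)(0.2267) = -0.1919.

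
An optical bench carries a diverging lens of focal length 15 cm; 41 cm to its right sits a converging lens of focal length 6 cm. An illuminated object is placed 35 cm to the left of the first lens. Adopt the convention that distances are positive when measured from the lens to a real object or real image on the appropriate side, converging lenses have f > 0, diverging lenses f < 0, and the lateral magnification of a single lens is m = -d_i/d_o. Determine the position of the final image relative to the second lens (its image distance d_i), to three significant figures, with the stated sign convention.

First lens: d_i1 = 1/(1/(-15) - 1/35) = -10.500 cm.
With d_i1 < 0 the first image is virtual and lies on the object side; the object distance for lens 2 is d_o2 = 41 - (-10.500) = 51.500 cm.
Second lens: d_i2 = 1/(1/6 - 1/(51.500)) = 6.791 cm.

6.79 cm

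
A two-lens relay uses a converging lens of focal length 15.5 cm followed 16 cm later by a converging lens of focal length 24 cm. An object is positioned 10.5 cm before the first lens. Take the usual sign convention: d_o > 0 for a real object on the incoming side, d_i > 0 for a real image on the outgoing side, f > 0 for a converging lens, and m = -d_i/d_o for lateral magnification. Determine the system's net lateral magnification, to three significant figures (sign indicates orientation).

Applying the thin-lens equation to the first lens, 1/15.5 = 1/10.5 + 1/d_i1, which gives d_i1 = -32.550 cm.
Its lateral magnification is m_1 = -d_i1/d_o1 = -(-32.550)/10.5 = 3.1000.
The intermediate image is virtual, 32.550 cm to the left of lens 1, so d_o2 = L - d_i1 = 16 - (-32.550) = 48.550 cm.
Applying the thin-lens equation again with f_2 = 24 cm and d_o2 = 48.550 cm gives d_i2 = 47.462 cm.
m_2 = -(47.462)/(48.550) = -0.9776.
The system's lateral magnification is m_1 m_2 = (3.1000)(-0.9776) = -3.0305.

-3.03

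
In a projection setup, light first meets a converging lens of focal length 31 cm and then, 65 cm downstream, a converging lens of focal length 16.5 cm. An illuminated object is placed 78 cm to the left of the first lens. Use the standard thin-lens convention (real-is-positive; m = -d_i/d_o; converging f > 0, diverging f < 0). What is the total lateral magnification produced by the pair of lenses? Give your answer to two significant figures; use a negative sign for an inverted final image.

Applying the thin-lens equation to the first lens, 1/31 = 1/78 + 1/d_i1, which gives d_i1 = 51.447 cm.
Its lateral magnification is m_1 = -d_i1/d_o1 = -(51.447)/78 = -0.6596.
Object distance for lens 2: d_o2 = 65 - 51.447 = 13.553 cm.
Applying the thin-lens equation again with f_2 = 16.5 cm and d_o2 = 13.553 cm gives d_i2 = -75.888 cm.
m_2 = -(-75.888)/(13.553) = 5.5993.
The system's lateral magnification is m_1 m_2 = (-0.6596)(5.5993) = -3.6931.

-3.7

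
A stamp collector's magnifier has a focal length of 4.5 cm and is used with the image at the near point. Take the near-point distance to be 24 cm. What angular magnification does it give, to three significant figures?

M = 1 + D/f = 1 + 24/4.5 = 6.333.

6.33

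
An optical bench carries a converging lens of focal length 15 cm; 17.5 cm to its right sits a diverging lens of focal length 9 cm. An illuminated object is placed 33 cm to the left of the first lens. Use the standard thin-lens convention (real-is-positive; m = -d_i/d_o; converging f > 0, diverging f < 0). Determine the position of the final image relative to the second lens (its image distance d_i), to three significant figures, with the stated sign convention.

Lens 1: 1/d_i1 = 1/f_1 - 1/d_o1 = 1/15 - 1/33 = 0.03636 cm^-1, so d_i1 = 27.500 cm.
Since 27.500 cm > 17.5 cm, the first image lies past the second lens and serves as a virtual object: d_o2 = L - d_i1 = -10.000 cm.
Lens 2: 1/d_i2 = 1/f_2 - 1/d_o2 = 1/(-9) - 1/(-10.000) = -0.01111 cm^-1, so d_i2 = -90.000 cm.

-90.0 cm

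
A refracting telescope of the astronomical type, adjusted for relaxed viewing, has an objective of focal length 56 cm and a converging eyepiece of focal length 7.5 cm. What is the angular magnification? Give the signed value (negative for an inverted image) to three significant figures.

-7.47

M = -f_obj/f_eye = -56/(7.5) = -7.467.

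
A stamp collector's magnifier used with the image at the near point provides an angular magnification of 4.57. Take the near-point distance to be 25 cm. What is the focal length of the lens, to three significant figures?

7.00 cm

For the image at the near point, M = 1 + D/f.
f = D/(M - 1) = 25/(4.57 - 1) = 7.003 cm.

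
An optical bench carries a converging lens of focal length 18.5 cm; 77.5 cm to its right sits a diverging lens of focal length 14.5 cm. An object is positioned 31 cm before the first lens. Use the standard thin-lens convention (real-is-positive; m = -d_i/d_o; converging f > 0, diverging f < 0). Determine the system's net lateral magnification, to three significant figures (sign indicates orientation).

-0.465

Lens 1: 1/d_i1 = 1/f_1 - 1/d_o1 = 1/18.5 - 1/31 = 0.02180 cm^-1, so d_i1 = 45.880 cm.
m_1 = -(45.880)/31 = -1.4800.
The intermediate image is 45.880 cm to the right of lens 1, so d_o2 = L - d_i1 = 77.5 - 45.880 = 31.620 cm.
Lens 2: 1/d_i2 = 1/f_2 - 1/d_o2 = 1/(-14.5) - 1/(31.620) = -0.10059 cm^-1, so d_i2 = -9.941 cm.
m_2 = -(-9.941)/(31.620) = 0.3144.
Overall magnification: m = m_1 m_2 = -0.4653.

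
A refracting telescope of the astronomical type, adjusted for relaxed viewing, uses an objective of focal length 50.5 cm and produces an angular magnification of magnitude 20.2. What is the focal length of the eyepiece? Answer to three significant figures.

2.50 cm

|M| = f_obj/f_eye, so f_eye = f_obj/|M| = 50.5/20.2 = 2.500 cm.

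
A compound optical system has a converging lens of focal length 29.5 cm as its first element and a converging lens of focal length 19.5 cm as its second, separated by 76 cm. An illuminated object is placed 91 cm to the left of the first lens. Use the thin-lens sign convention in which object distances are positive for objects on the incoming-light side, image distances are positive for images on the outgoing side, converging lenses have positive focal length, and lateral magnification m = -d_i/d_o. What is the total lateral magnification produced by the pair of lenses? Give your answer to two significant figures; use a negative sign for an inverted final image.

0.73

First lens: d_i1 = 1/(1/29.5 - 1/91) = 43.650 cm.
m_1 = -(43.650)/91 = -0.4797.
That image sits 32.350 cm in front of the second lens, so d_o2 = 32.350 cm.
Second lens: d_i2 = 1/(1/19.5 - 1/(32.350)) = 49.092 cm.
m_2 = -(49.092)/(32.350) = -1.5176.
Overall magnification: m = m_1 m_2 = 0.7279.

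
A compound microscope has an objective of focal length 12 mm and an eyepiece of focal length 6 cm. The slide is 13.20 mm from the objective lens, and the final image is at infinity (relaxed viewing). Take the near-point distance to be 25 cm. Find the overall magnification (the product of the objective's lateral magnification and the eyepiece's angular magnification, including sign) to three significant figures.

Convert to cm: f_obj = 12 mm = 1.2 cm; d_o = 13.20 mm = 1.32 cm.
Objective: 1/d_i = 1/f_obj - 1/d_o = 1/1.2 - 1/1.32 = 0.07576 cm^-1, so d_i = 13.200 cm.
m_obj = -d_i/d_o = -13.200/1.32 = -10.000.
Eyepiece angular magnification (image at infinity): M_eye = D/f_e = 25/6 = 4.167.
Overall M = m_obj x M_eye = (-10.000)(4.167) = -41.67.

-41.7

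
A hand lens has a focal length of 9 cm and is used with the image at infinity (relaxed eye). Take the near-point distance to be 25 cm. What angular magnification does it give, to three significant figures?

2.78

M = D/f = 25/9 = 2.778.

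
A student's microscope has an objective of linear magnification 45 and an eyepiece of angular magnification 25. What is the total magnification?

The overall magnification of a compound microscope is the product of the objective and eyepiece magnifications:
M = M_obj x M_eye = 45 x 25 = 1125.

1125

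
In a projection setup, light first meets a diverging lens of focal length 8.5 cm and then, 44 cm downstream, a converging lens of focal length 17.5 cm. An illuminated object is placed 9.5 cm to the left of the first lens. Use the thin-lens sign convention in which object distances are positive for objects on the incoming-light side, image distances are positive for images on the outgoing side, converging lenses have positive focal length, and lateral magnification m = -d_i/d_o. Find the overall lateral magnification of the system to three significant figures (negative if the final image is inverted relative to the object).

-0.267

Applying the thin-lens equation to the first lens, 1/(-8.5) = 1/9.5 + 1/d_i1, which gives d_i1 = -4.486 cm.
Its lateral magnification is m_1 = -d_i1/d_o1 = -(-4.486)/9.5 = 0.4722.
With d_i1 < 0 the first image is virtual and lies on the object side; the object distance for lens 2 is d_o2 = 44 - (-4.486) = 48.486 cm.
Applying the thin-lens equation again with f_2 = 17.5 cm and d_o2 = 48.486 cm gives d_i2 = 27.383 cm.
m_2 = -(27.383)/(48.486) = -0.5648.
Overall magnification: m = m_1 m_2 = -0.2667.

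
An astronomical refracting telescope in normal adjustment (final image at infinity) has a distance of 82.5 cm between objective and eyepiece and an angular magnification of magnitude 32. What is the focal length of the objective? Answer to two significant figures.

80 cm

In normal adjustment the tube length equals f_obj + f_eye and |M| = f_obj/f_eye.
So f_obj = 32 f_eye and 32 f_eye + f_eye = 82.5 cm, giving f_eye = 82.5/33 = 2.500 cm and f_obj = 80.000 cm.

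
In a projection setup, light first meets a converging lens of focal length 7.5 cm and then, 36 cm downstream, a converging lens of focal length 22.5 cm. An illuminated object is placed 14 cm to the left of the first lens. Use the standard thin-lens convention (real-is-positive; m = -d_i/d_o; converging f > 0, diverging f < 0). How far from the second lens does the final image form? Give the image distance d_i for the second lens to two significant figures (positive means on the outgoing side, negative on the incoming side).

Applying the thin-lens equation to the first lens, 1/7.5 = 1/14 + 1/d_i1, which gives d_i1 = 16.154 cm.
That image sits 19.846 cm in front of the second lens, so d_o2 = 19.846 cm.
Applying the thin-lens equation again with f_2 = 22.5 cm and d_o2 = 19.846 cm gives d_i2 = -168.261 cm.

-170 cm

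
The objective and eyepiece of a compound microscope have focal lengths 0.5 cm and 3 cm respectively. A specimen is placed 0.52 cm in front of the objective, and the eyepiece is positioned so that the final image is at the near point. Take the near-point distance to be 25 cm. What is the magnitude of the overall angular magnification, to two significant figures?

230

Objective: 1/d_i = 1/f_obj - 1/d_o = 1/0.5 - 1/0.52 = 0.07692 cm^-1, so d_i = 13.000 cm.
m_obj = -d_i/d_o = -13.000/0.52 = -25.000.
Eyepiece angular magnification (image at near point): M_eye = 1 + D/f_e = 1 + 25/3 = 9.333.
Overall M = m_obj x M_eye = (-25.000)(9.333) = -233.33.
|M| = 233.33.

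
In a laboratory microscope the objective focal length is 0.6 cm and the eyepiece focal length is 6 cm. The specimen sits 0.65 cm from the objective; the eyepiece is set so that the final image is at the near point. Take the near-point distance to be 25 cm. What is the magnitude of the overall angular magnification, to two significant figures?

62

Objective: 1/d_i = 1/f_obj - 1/d_o = 1/0.6 - 1/0.65 = 0.12821 cm^-1, so d_i = 7.800 cm.
m_obj = -d_i/d_o = -7.800/0.65 = -12.000.
Eyepiece angular magnification (image at near point): M_eye = 1 + D/f_e = 1 + 25/6 = 5.167.
Overall M = m_obj x M_eye = (-12.000)(5.167) = -62.00.
|M| = 62.00.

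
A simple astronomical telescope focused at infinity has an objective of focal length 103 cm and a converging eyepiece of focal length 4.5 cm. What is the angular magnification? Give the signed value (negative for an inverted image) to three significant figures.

-22.9

M = -f_obj/f_eye = -103/(4.5) = -22.889.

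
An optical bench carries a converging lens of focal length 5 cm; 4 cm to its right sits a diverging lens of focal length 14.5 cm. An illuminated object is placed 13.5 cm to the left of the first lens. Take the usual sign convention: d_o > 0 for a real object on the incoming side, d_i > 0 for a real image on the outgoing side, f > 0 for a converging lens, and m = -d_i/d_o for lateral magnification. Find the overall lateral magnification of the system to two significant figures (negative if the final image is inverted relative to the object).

Lens 1: 1/d_i1 = 1/f_1 - 1/d_o1 = 1/5 - 1/13.5 = 0.12593 cm^-1, so d_i1 = 7.941 cm.
m_1 = -(7.941)/13.5 = -0.5882.
This image would form 7.941 cm past lens 1, i.e. 3.941 cm beyond lens 2, so it is a virtual object for lens 2: d_o2 = 4 - 7.941 = -3.941 cm.
Lens 2: 1/d_i2 = 1/f_2 - 1/d_o2 = 1/(-14.5) - 1/(-3.941) = 0.18477 cm^-1, so d_i2 = 5.412 cm.
m_2 = -(5.412)/(-3.941) = 1.3733.
Overall magnification: m = m_1 m_2 = -0.8078.

-0.81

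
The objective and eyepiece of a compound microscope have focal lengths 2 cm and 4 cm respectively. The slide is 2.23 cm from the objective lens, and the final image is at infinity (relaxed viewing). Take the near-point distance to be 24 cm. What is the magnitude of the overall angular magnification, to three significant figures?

Objective: 1/d_i = 1/f_obj - 1/d_o = 1/2 - 1/2.23 = 0.05157 cm^-1, so d_i = 19.391 cm.
m_obj = -d_i/d_o = -19.391/2.23 = -8.696.
Eyepiece angular magnification (image at infinity): M_eye = D/f_e = 24/4 = 6.000.
Overall M = m_obj x M_eye = (-8.696)(6.000) = -52.17.
|M| = 52.17.

52.2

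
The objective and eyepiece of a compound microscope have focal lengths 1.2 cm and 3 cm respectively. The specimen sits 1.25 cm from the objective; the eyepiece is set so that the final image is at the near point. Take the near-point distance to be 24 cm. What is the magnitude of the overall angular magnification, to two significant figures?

220

Objective: 1/d_i = 1/f_obj - 1/d_o = 1/1.2 - 1/1.25 = 0.03333 cm^-1, so d_i = 30.000 cm.
m_obj = -d_i/d_o = -30.000/1.25 = -24.000.
Eyepiece angular magnification (image at near point): M_eye = 1 + D/f_e = 1 + 24/3 = 9.000.
Overall M = m_obj x M_eye = (-24.000)(9.000) = -216.00.
|M| = 216.00.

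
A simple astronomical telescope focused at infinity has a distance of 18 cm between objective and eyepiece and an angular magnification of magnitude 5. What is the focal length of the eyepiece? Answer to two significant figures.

3.0 cm

In normal adjustment the tube length equals f_obj + f_eye and |M| = f_obj/f_eye.
So f_obj = 5 f_eye and 5 f_eye + f_eye = 18 cm, giving f_eye = 18/6 = 3.000 cm and f_obj = 15.000 cm.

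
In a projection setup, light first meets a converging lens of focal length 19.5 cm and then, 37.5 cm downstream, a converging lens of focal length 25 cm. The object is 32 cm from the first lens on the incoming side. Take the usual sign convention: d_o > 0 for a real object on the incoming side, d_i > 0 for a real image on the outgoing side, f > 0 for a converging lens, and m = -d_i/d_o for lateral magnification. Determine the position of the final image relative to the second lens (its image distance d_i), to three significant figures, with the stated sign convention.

Applying the thin-lens equation to the first lens, 1/19.5 = 1/32 + 1/d_i1, which gives d_i1 = 49.920 cm.
Since 49.920 cm > 37.5 cm, the first image lies past the second lens and serves as a virtual object: d_o2 = L - d_i1 = -12.420 cm.
Applying the thin-lens equation again with f_2 = 25 cm and d_o2 = -12.420 cm gives d_i2 = 8.298 cm.

8.30 cm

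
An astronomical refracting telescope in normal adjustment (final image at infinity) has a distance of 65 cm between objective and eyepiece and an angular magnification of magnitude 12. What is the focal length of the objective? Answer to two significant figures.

In normal adjustment the tube length equals f_obj + f_eye and |M| = f_obj/f_eye.
So f_obj = 12 f_eye and 12 f_eye + f_eye = 65 cm, giving f_eye = 65/13 = 5.000 cm and f_obj = 60.000 cm.

60 cm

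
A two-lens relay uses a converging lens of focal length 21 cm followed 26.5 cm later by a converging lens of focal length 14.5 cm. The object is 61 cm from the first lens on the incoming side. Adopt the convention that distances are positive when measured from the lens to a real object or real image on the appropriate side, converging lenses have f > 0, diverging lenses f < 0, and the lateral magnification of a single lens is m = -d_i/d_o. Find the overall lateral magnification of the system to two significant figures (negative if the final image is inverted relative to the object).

-0.38

Lens 1: 1/d_i1 = 1/f_1 - 1/d_o1 = 1/21 - 1/61 = 0.03123 cm^-1, so d_i1 = 32.025 cm.
m_1 = -(32.025)/61 = -0.5250.
Since 32.025 cm > 26.5 cm, the first image lies past the second lens and serves as a virtual object: d_o2 = L - d_i1 = -5.525 cm.
Lens 2: 1/d_i2 = 1/f_2 - 1/d_o2 = 1/14.5 - 1/(-5.525) = 0.24996 cm^-1, so d_i2 = 4.001 cm.
m_2 = -(4.001)/(-5.525) = 0.7241.
Total m = m_1 x m_2 = (-0.5250)(0.7241) = -0.3801.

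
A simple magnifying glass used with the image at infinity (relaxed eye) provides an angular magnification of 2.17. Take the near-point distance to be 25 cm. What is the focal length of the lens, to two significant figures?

For the image at infinity, M = D/f.
f = D/M = 25/2.17 = 11.521 cm.

12 cm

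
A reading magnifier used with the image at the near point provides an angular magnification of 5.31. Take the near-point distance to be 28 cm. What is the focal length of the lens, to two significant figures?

For the image at the near point, M = 1 + D/f.
f = D/(M - 1) = 28/(5.31 - 1) = 6.497 cm.

6.5 cm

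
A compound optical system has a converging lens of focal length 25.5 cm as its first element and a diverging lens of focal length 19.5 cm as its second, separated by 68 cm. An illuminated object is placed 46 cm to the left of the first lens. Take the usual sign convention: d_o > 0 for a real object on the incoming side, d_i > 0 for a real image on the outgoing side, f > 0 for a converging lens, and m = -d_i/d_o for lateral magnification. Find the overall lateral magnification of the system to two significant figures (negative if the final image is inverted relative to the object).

-0.80

Applying the thin-lens equation to the first lens, 1/25.5 = 1/46 + 1/d_i1, which gives d_i1 = 57.220 cm.
Its lateral magnification is m_1 = -d_i1/d_o1 = -(57.220)/46 = -1.2439.
That image sits 10.780 cm in front of the second lens, so d_o2 = 10.780 cm.
Applying the thin-lens equation again with f_2 = -19.5 cm and d_o2 = 10.780 cm gives d_i2 = -6.942 cm.
m_2 = -(-6.942)/(10.780) = 0.6440.
Total m = m_1 x m_2 = (-1.2439)(0.6440) = -0.8010.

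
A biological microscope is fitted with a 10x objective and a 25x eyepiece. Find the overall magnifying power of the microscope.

250

The overall magnification of a compound microscope is the product of the objective and eyepiece magnifications:
M = M_obj x M_eye = 10 x 25 = 250.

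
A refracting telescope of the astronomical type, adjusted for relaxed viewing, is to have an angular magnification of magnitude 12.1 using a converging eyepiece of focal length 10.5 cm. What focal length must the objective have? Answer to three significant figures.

|M| = f_obj/|f_eye|, so f_obj = |M| x |f_eye| = 12.1 x 10.5 = 127.050 cm.

127 cm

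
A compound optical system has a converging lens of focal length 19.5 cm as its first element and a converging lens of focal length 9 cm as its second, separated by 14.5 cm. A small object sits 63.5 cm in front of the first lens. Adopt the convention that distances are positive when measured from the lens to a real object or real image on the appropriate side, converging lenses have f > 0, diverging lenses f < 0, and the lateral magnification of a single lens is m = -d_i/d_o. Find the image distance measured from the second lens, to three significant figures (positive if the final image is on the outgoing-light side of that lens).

5.42 cm

Lens 1: 1/d_i1 = 1/f_1 - 1/d_o1 = 1/19.5 - 1/63.5 = 0.03553 cm^-1, so d_i1 = 28.142 cm.
This image would form 28.142 cm past lens 1, i.e. 13.642 cm beyond lens 2, so it is a virtual object for lens 2: d_o2 = 14.5 - 28.142 = -13.642 cm.
Lens 2: 1/d_i2 = 1/f_2 - 1/d_o2 = 1/9 - 1/(-13.642) = 0.18441 cm^-1, so d_i2 = 5.423 cm.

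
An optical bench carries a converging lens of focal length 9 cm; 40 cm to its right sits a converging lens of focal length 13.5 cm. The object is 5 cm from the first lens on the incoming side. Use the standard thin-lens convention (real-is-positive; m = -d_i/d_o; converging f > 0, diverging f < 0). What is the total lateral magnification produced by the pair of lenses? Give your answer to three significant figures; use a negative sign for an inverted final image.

Applying the thin-lens equation to the first lens, 1/9 = 1/5 + 1/d_i1, which gives d_i1 = -11.250 cm.
Its lateral magnification is m_1 = -d_i1/d_o1 = -(-11.250)/5 = 2.2500.
With d_i1 < 0 the first image is virtual and lies on the object side; the object distance for lens 2 is d_o2 = 40 - (-11.250) = 51.250 cm.
Applying the thin-lens equation again with f_2 = 13.5 cm and d_o2 = 51.250 cm gives d_i2 = 18.328 cm.
m_2 = -(18.328)/(51.250) = -0.3576.
Total m = m_1 x m_2 = (2.2500)(-0.3576) = -0.8046.

-0.805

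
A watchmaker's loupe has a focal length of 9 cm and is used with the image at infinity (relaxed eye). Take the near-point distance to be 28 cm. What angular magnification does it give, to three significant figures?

M = D/f = 28/9 = 3.111.

3.11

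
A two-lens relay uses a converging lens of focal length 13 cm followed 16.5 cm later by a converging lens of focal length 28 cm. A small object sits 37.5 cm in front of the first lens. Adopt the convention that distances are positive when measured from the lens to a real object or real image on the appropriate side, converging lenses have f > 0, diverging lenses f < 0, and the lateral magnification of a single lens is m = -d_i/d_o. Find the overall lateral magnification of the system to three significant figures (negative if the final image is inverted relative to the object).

First lens: d_i1 = 1/(1/13 - 1/37.5) = 19.898 cm.
m_1 = -(19.898)/37.5 = -0.5306.
This image would form 19.898 cm past lens 1, i.e. 3.398 cm beyond lens 2, so it is a virtual object for lens 2: d_o2 = 16.5 - 19.898 = -3.398 cm.
Second lens: d_i2 = 1/(1/28 - 1/(-3.398)) = 3.030 cm.
m_2 = -(3.030)/(-3.398) = 0.8918.
Total m = m_1 x m_2 = (-0.5306)(0.8918) = -0.4732.

-0.473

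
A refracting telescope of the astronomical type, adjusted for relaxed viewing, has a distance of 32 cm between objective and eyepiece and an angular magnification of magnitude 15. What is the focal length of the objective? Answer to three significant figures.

In normal adjustment the tube length equals f_obj + f_eye and |M| = f_obj/f_eye.
So f_obj = 15 f_eye and 15 f_eye + f_eye = 32 cm, giving f_eye = 32/16 = 2.000 cm and f_obj = 30.000 cm.

30.0 cm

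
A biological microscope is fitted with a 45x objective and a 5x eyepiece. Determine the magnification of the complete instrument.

The overall magnification of a compound microscope is the product of the objective and eyepiece magnifications:
M = M_obj x M_eye = 45 x 5 = 225.

225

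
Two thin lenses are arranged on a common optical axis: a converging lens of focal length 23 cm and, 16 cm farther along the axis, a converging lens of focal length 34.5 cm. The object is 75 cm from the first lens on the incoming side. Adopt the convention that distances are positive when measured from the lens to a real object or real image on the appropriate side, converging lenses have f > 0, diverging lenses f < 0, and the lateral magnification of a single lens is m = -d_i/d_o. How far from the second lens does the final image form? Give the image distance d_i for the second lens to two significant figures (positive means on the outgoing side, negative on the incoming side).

11 cm

Applying the thin-lens equation to the first lens, 1/23 = 1/75 + 1/d_i1, which gives d_i1 = 33.173 cm.
Since 33.173 cm > 16 cm, the first image lies past the second lens and serves as a virtual object: d_o2 = L - d_i1 = -17.173 cm.
Applying the thin-lens equation again with f_2 = 34.5 cm and d_o2 = -17.173 cm gives d_i2 = 11.466 cm.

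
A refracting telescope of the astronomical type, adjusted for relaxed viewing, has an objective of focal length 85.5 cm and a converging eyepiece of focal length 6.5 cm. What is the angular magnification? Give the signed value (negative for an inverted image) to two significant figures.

-13

M = -f_obj/f_eye = -85.5/(6.5) = -13.154.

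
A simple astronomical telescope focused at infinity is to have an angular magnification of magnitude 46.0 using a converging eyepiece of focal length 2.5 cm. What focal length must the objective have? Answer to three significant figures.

115 cm

|M| = f_obj/|f_eye|, so f_obj = |M| x |f_eye| = 46.0 x 2.5 = 115.000 cm.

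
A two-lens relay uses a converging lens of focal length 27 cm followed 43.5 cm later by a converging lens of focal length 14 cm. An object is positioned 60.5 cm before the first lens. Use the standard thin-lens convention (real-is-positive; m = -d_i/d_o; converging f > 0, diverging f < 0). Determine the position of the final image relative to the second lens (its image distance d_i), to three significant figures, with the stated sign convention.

3.82 cm

Applying the thin-lens equation to the first lens, 1/27 = 1/60.5 + 1/d_i1, which gives d_i1 = 48.761 cm.
Since 48.761 cm > 43.5 cm, the first image lies past the second lens and serves as a virtual object: d_o2 = L - d_i1 = -5.261 cm.
Applying the thin-lens equation again with f_2 = 14 cm and d_o2 = -5.261 cm gives d_i2 = 3.824 cm.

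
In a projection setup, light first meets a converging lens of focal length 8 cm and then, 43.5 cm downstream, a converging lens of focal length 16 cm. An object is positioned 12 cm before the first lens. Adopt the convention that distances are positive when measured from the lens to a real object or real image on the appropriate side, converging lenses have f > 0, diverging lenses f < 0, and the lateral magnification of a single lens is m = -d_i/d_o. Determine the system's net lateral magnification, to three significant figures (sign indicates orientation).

9.14

Applying the thin-lens equation to the first lens, 1/8 = 1/12 + 1/d_i1, which gives d_i1 = 24.000 cm.
Its lateral magnification is m_1 = -d_i1/d_o1 = -(24.000)/12 = -2.0000.
Object distance for lens 2: d_o2 = 43.5 - 24.000 = 19.500 cm.
Applying the thin-lens equation again with f_2 = 16 cm and d_o2 = 19.500 cm gives d_i2 = 89.143 cm.
m_2 = -(89.143)/(19.500) = -4.5714.
Overall magnification: m = m_1 m_2 = 9.1429.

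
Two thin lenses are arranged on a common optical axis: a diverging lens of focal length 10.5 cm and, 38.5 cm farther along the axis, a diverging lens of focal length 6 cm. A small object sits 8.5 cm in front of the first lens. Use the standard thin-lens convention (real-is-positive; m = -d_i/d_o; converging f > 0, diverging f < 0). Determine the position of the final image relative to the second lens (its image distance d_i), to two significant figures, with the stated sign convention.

First lens: d_i1 = 1/(1/(-10.5) - 1/8.5) = -4.697 cm.
The intermediate image is virtual, 4.697 cm to the left of lens 1, so d_o2 = L - d_i1 = 38.5 - (-4.697) = 43.197 cm.
Second lens: d_i2 = 1/(1/(-6) - 1/(43.197)) = -5.268 cm.

-5.3 cm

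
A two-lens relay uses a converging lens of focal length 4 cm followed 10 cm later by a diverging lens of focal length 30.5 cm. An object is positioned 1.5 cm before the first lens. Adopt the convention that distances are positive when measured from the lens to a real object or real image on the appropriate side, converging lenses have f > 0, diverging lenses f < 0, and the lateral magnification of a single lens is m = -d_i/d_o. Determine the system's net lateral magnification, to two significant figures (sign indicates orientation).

First lens: d_i1 = 1/(1/4 - 1/1.5) = -2.400 cm.
m_1 = -(-2.400)/1.5 = 1.6000.
The intermediate image is virtual, 2.400 cm to the left of lens 1, so d_o2 = L - d_i1 = 10 - (-2.400) = 12.400 cm.
Second lens: d_i2 = 1/(1/(-30.5) - 1/(12.400)) = -8.816 cm.
m_2 = -(-8.816)/(12.400) = 0.7110.
Total m = m_1 x m_2 = (1.6000)(0.7110) = 1.1375.

1.1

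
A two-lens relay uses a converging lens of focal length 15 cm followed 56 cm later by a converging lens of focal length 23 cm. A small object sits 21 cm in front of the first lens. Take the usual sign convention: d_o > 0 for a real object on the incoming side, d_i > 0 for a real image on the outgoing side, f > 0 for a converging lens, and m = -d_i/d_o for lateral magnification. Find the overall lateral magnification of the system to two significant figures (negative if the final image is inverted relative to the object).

First lens: d_i1 = 1/(1/15 - 1/21) = 52.500 cm.
m_1 = -(52.500)/21 = -2.5000.
That image sits 3.500 cm in front of the second lens, so d_o2 = 3.500 cm.
Second lens: d_i2 = 1/(1/23 - 1/(3.500)) = -4.128 cm.
m_2 = -(-4.128)/(3.500) = 1.1795.
Overall magnification: m = m_1 m_2 = -2.9487.

-2.9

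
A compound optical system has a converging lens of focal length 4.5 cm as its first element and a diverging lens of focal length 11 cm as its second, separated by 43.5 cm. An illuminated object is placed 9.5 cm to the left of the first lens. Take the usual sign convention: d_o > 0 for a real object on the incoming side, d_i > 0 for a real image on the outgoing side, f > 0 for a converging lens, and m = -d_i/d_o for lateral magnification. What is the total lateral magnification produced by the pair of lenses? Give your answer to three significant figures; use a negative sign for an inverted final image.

-0.215

Lens 1: 1/d_i1 = 1/f_1 - 1/d_o1 = 1/4.5 - 1/9.5 = 0.11696 cm^-1, so d_i1 = 8.550 cm.
m_1 = -(8.550)/9.5 = -0.9000.
That image sits 34.950 cm in front of the second lens, so d_o2 = 34.950 cm.
Lens 2: 1/d_i2 = 1/f_2 - 1/d_o2 = 1/(-11) - 1/(34.950) = -0.11952 cm^-1, so d_i2 = -8.367 cm.
m_2 = -(-8.367)/(34.950) = 0.2394.
The system's lateral magnification is m_1 m_2 = (-0.9000)(0.2394) = -0.2155.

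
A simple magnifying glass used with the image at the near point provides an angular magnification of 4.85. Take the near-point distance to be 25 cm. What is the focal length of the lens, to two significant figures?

For the image at the near point, M = 1 + D/f.
f = D/(M - 1) = 25/(4.85 - 1) = 6.494 cm.

6.5 cm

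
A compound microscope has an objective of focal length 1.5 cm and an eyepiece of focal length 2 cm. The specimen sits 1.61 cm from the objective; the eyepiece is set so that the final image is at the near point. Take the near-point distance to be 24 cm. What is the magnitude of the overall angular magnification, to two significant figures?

Objective: 1/d_i = 1/f_obj - 1/d_o = 1/1.5 - 1/1.61 = 0.04555 cm^-1, so d_i = 21.955 cm.
m_obj = -d_i/d_o = -21.955/1.61 = -13.636.
Eyepiece angular magnification (image at near point): M_eye = 1 + D/f_e = 1 + 24/2 = 13.000.
Overall M = m_obj x M_eye = (-13.636)(13.000) = -177.27.
|M| = 177.27.

180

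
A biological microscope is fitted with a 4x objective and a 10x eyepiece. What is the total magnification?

The overall magnification of a compound microscope is the product of the objective and eyepiece magnifications:
M = M_obj x M_eye = 4 x 10 = 40.

40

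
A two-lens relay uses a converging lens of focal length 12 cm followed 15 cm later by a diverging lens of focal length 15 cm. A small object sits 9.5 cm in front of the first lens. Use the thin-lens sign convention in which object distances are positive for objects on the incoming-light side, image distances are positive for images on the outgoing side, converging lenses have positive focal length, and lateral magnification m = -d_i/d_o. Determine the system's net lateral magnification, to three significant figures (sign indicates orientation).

0.952

Applying the thin-lens equation to the first lens, 1/12 = 1/9.5 + 1/d_i1, which gives d_i1 = -45.600 cm.
Its lateral magnification is m_1 = -d_i1/d_o1 = -(-45.600)/9.5 = 4.8000.
With d_i1 < 0 the first image is virtual and lies on the object side; the object distance for lens 2 is d_o2 = 15 - (-45.600) = 60.600 cm.
Applying the thin-lens equation again with f_2 = -15 cm and d_o2 = 60.600 cm gives d_i2 = -12.024 cm.
m_2 = -(-12.024)/(60.600) = 0.1984.
The system's lateral magnification is m_1 m_2 = (4.8000)(0.1984) = 0.9524.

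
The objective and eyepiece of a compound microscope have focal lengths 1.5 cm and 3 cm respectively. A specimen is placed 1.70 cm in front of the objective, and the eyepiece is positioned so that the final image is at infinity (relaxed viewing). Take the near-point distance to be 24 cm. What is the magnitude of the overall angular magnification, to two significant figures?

Objective: 1/d_i = 1/f_obj - 1/d_o = 1/1.5 - 1/1.70 = 0.07843 cm^-1, so d_i = 12.750 cm.
m_obj = -d_i/d_o = -12.750/1.70 = -7.500.
Eyepiece angular magnification (image at infinity): M_eye = D/f_e = 24/3 = 8.000.
Overall M = m_obj x M_eye = (-7.500)(8.000) = -60.00.
|M| = 60.00.

60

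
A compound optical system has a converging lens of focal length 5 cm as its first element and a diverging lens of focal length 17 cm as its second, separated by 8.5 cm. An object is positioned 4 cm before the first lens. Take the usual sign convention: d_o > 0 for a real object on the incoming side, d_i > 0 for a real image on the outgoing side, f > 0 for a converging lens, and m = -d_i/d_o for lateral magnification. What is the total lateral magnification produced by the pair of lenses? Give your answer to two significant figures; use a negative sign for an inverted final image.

1.9

Applying the thin-lens equation to the first lens, 1/5 = 1/4 + 1/d_i1, which gives d_i1 = -20.000 cm.
Its lateral magnification is m_1 = -d_i1/d_o1 = -(-20.000)/4 = 5.0000.
The intermediate image is virtual, 20.000 cm to the left of lens 1, so d_o2 = L - d_i1 = 8.5 - (-20.000) = 28.500 cm.
Applying the thin-lens equation again with f_2 = -17 cm and d_o2 = 28.500 cm gives d_i2 = -10.648 cm.
m_2 = -(-10.648)/(28.500) = 0.3736.
The system's lateral magnification is m_1 m_2 = (5.0000)(0.3736) = 1.8681.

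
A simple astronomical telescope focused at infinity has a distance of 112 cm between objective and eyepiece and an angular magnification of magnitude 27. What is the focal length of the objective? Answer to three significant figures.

In normal adjustment the tube length equals f_obj + f_eye and |M| = f_obj/f_eye.
So f_obj = 27 f_eye and 27 f_eye + f_eye = 112 cm, giving f_eye = 112/28 = 4.000 cm and f_obj = 108.000 cm.

108 cm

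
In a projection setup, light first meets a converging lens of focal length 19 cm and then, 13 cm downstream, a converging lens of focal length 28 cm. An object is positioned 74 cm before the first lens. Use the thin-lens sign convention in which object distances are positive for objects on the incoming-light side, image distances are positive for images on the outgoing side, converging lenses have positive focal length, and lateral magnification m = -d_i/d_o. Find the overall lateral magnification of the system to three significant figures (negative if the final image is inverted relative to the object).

Lens 1: 1/d_i1 = 1/f_1 - 1/d_o1 = 1/19 - 1/74 = 0.03912 cm^-1, so d_i1 = 25.564 cm.
m_1 = -(25.564)/74 = -0.3455.
This image would form 25.564 cm past lens 1, i.e. 12.564 cm beyond lens 2, so it is a virtual object for lens 2: d_o2 = 13 - 25.564 = -12.564 cm.
Lens 2: 1/d_i2 = 1/f_2 - 1/d_o2 = 1/28 - 1/(-12.564) = 0.11531 cm^-1, so d_i2 = 8.672 cm.
m_2 = -(8.672)/(-12.564) = 0.6903.
Total m = m_1 x m_2 = (-0.3455)(0.6903) = -0.2385.

-0.238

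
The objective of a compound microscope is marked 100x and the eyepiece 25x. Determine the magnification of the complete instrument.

The overall magnification of a compound microscope is the product of the objective and eyepiece magnifications:
M = M_obj x M_eye = 100 x 25 = 2500.

2500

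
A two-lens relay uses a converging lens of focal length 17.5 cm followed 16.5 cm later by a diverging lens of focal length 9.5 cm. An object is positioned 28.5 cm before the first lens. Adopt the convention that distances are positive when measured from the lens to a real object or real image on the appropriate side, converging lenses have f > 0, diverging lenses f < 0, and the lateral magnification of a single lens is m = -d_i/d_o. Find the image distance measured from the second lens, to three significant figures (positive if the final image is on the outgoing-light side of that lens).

Lens 1: 1/d_i1 = 1/f_1 - 1/d_o1 = 1/17.5 - 1/28.5 = 0.02206 cm^-1, so d_i1 = 45.341 cm.
This image would form 45.341 cm past lens 1, i.e. 28.841 cm beyond lens 2, so it is a virtual object for lens 2: d_o2 = 16.5 - 45.341 = -28.841 cm.
Lens 2: 1/d_i2 = 1/f_2 - 1/d_o2 = 1/(-9.5) - 1/(-28.841) = -0.07059 cm^-1, so d_i2 = -14.166 cm.

-14.2 cm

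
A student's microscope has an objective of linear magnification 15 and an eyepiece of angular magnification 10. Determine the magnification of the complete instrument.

150

The overall magnification of a compound microscope is the product of the objective and eyepiece magnifications:
M = M_obj x M_eye = 15 x 10 = 150.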